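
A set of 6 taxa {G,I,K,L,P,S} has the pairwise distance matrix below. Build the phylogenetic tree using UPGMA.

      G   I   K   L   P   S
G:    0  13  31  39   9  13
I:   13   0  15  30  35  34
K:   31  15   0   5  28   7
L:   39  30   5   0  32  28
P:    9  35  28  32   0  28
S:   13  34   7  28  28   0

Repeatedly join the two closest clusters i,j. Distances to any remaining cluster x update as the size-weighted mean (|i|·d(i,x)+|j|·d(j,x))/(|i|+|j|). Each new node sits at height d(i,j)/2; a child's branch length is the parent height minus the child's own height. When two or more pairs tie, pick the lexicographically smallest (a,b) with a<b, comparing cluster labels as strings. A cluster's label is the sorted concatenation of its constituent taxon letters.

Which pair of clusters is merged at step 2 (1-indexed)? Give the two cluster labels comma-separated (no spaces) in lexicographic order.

G,P

1. join K+L (d=5) ⇒ KL; edges |K|=5/2, |L|=5/2
  updated: d(G,KL)=35, d(I,KL)=45/2, d(KL,P)=30, d(KL,S)=35/2
2. join G+P (d=9) ⇒ GP; edges |G|=9/2, |P|=9/2
  updated: d(GP,I)=24, d(GP,KL)=65/2, d(GP,S)=41/2
3. join KL+S (d=35/2) ⇒ KLS; edges |KL|=25/4, |S|=35/4
  updated: d(GP,KLS)=57/2, d(I,KLS)=79/3
4. join GP+I (d=24) ⇒ GIP; edges |GP|=15/2, |I|=12
  updated: d(GIP,KLS)=250/9
5. join GIP+KLS (d=250/9) ⇒ GIKLPS; edges |GIP|=17/9, |KLS|=185/36
final tree: (((G:9/2,P:9/2):15/2,I:12):17/9,((K:5/2,L:5/2):25/4,S:35/4):185/36)
total length: 1999/36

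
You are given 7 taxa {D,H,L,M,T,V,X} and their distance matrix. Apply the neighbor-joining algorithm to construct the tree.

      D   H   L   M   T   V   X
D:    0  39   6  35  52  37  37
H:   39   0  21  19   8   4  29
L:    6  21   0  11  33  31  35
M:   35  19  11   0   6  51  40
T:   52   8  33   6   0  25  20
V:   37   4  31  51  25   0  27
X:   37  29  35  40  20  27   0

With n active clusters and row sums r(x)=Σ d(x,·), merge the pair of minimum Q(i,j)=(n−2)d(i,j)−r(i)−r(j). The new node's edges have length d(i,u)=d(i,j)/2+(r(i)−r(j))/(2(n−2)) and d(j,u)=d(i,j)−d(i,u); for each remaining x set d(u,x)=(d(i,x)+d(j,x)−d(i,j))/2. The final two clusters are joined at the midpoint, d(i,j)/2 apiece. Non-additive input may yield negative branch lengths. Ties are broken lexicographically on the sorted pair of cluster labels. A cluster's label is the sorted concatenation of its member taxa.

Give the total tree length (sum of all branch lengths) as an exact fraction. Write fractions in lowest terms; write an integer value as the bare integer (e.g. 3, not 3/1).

step 1: merge (D,L) at d=6, Q=-313; branch lengths D→99/10, L→-39/10; new cluster DL
  updated: d(DL,H)=27, d(DL,M)=20, d(DL,T)=79/2, d(DL,V)=31, d(DL,X)=33
step 2: merge (M,T) at d=6, Q=-421/2; branch lengths M→123/16, T→-27/16; new cluster MT
  updated: d(DL,MT)=107/4, d(H,MT)=21/2, d(MT,V)=35, d(MT,X)=27
step 3: merge (H,V) at d=4, Q=-311/2; branch lengths H→-29/12, V→77/12; new cluster HV
  updated: d(DL,HV)=27, d(HV,MT)=83/4, d(HV,X)=26
step 4: merge (DL,MT) at d=107/4, Q=-431/4; branch lengths DL→263/16, MT→165/16; new cluster DLMT
  updated: d(DLMT,HV)=21/2, d(DLMT,X)=133/8
step 5: merge (DLMT,HV) at d=21/2, Q=-425/8; branch lengths DLMT→9/16, HV→159/16; new cluster DHLMTV
  updated: d(DHLMTV,X)=257/16
step 6: merge (DHLMTV,X) at d=257/16; branch lengths DHLMTV→257/32, X→257/32; new cluster DHLMTVX
final tree: ((((D:99/10,L:-39/10):263/16,(M:123/16,T:-27/16):165/16):9/16,(H:-29/12,V:77/12):159/16):257/32,X:257/32)
total length: 1109/16

1109/16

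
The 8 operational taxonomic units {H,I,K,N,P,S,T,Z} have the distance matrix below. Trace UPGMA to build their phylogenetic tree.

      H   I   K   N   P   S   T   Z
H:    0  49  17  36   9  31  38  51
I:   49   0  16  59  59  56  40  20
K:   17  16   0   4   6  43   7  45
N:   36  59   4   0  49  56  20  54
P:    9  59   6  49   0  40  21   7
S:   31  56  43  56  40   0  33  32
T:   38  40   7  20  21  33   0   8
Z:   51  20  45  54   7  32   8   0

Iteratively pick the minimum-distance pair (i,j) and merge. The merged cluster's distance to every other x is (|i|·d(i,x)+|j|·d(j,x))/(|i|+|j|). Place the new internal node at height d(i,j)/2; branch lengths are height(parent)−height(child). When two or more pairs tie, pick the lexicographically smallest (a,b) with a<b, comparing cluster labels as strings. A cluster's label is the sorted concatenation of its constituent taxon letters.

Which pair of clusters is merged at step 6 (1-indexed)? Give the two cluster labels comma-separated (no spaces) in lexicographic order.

HKNPTZ,S

1. join K+N (d=4) ⇒ KN; edges |K|=2, |N|=2
  updated: d(H,KN)=53/2, d(I,KN)=75/2, d(KN,P)=55/2, d(KN,S)=99/2, d(KN,T)=27/2, d(KN,Z)=99/2
2. join P+Z (d=7) ⇒ PZ; edges |P|=7/2, |Z|=7/2
  updated: d(H,PZ)=30, d(I,PZ)=79/2, d(KN,PZ)=77/2, d(PZ,S)=36, d(PZ,T)=29/2
3. join KN+T (d=27/2) ⇒ KNT; edges |KN|=19/4, |T|=27/4
  updated: d(H,KNT)=91/3, d(I,KNT)=115/3, d(KNT,PZ)=61/2, d(KNT,S)=44
4. join H+PZ (d=30) ⇒ HPZ; edges |H|=15, |PZ|=23/2
  updated: d(HPZ,I)=128/3, d(HPZ,KNT)=274/9, d(HPZ,S)=103/3
5. join HPZ+KNT (d=274/9) ⇒ HKNPTZ; edges |HPZ|=2/9, |KNT|=305/36
  updated: d(HKNPTZ,I)=81/2, d(HKNPTZ,S)=235/6
6. join HKNPTZ+S (d=235/6) ⇒ HKNPSTZ; edges |HKNPTZ|=157/36, |S|=235/12
  updated: d(HKNPSTZ,I)=299/7
7. join HKNPSTZ+I (d=299/7) ⇒ HIKNPSTZ; edges |HKNPSTZ|=149/84, |I|=299/14
final tree: ((((H:15,(P:7/2,Z:7/2):23/2):2/9,((K:2,N:2):19/4,T:27/4):305/36):157/36,S:235/12):149/84,I:299/14)
total length: 13201/126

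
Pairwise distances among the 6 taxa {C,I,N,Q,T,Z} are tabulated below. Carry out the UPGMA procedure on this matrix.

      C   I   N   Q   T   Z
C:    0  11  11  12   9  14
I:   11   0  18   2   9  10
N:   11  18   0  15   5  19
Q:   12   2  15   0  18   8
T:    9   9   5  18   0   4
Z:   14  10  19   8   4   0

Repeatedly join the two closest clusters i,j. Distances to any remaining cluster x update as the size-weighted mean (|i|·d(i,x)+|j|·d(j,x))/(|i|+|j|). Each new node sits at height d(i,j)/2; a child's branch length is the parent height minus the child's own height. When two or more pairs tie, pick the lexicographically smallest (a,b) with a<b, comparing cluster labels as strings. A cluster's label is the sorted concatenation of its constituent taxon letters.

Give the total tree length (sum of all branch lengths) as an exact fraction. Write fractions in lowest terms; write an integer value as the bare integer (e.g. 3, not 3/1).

step 1: merge (I,Q) at d=2; branch lengths I→1, Q→1; new cluster IQ
  updated: d(C,IQ)=23/2, d(IQ,N)=33/2, d(IQ,T)=27/2, d(IQ,Z)=9
step 2: merge (T,Z) at d=4; branch lengths T→2, Z→2; new cluster TZ
  updated: d(C,TZ)=23/2, d(IQ,TZ)=45/4, d(N,TZ)=12
step 3: merge (C,N) at d=11; branch lengths C→11/2, N→11/2; new cluster CN
  updated: d(CN,IQ)=14, d(CN,TZ)=47/4
step 4: merge (IQ,TZ) at d=45/4; branch lengths IQ→37/8, TZ→29/8; new cluster IQTZ
  updated: d(CN,IQTZ)=103/8
step 5: merge (CN,IQTZ) at d=103/8; branch lengths CN→15/16, IQTZ→13/16; new cluster CINQTZ
final tree: ((C:11/2,N:11/2):15/16,((I:1,Q:1):37/8,(T:2,Z:2):29/8):13/16)
total length: 27

27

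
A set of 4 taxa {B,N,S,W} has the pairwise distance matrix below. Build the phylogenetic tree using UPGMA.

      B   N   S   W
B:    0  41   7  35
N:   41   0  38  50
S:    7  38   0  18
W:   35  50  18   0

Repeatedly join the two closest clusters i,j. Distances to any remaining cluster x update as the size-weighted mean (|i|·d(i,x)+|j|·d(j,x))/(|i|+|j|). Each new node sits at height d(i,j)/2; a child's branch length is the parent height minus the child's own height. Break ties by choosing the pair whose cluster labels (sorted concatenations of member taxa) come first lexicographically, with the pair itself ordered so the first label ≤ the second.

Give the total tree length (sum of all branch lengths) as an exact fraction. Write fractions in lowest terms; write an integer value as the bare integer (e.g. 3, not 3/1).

step 1: merge (B,S) at d=7; branch lengths B→7/2, S→7/2; new cluster BS
  updated: d(BS,N)=79/2, d(BS,W)=53/2
step 2: merge (BS,W) at d=53/2; branch lengths BS→39/4, W→53/4; new cluster BSW
  updated: d(BSW,N)=43
step 3: merge (BSW,N) at d=43; branch lengths BSW→33/4, N→43/2; new cluster BNSW
final tree: (((B:7/2,S:7/2):39/4,W:53/4):33/4,N:43/2)
total length: 239/4

239/4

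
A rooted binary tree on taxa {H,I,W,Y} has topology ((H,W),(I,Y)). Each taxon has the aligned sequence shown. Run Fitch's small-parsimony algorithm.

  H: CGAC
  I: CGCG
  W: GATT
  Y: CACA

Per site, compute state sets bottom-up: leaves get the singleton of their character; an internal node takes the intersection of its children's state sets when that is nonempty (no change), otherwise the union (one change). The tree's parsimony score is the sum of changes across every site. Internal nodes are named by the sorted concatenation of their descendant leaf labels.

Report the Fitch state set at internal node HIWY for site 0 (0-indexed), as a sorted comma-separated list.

C

[col 0] HW: children H:{C}, W:{G} ∪→ {C,G}; cost 1
[col 0] IY: children I:{C}, Y:{C} ∩→ {C}; cost 0
[col 0] HIWY: children HW:{C,G}, IY:{C} ∩→ {C}; cost 0
[col 1] HW: children H:{G}, W:{A} ∪→ {A,G}; cost 1
[col 1] IY: children I:{G}, Y:{A} ∪→ {A,G}; cost 1
[col 1] HIWY: children HW:{A,G}, IY:{A,G} ∩→ {A,G}; cost 0
[col 2] HW: children H:{A}, W:{T} ∪→ {A,T}; cost 1
[col 2] IY: children I:{C}, Y:{C} ∩→ {C}; cost 0
[col 2] HIWY: children HW:{A,T}, IY:{C} ∪→ {A,C,T}; cost 1
[col 3] HW: children H:{C}, W:{T} ∪→ {C,T}; cost 1
[col 3] IY: children I:{G}, Y:{A} ∪→ {A,G}; cost 1
[col 3] HIWY: children HW:{C,T}, IY:{A,G} ∪→ {A,C,G,T}; cost 1
per-site changes: [1, 2, 2, 3]; total = 8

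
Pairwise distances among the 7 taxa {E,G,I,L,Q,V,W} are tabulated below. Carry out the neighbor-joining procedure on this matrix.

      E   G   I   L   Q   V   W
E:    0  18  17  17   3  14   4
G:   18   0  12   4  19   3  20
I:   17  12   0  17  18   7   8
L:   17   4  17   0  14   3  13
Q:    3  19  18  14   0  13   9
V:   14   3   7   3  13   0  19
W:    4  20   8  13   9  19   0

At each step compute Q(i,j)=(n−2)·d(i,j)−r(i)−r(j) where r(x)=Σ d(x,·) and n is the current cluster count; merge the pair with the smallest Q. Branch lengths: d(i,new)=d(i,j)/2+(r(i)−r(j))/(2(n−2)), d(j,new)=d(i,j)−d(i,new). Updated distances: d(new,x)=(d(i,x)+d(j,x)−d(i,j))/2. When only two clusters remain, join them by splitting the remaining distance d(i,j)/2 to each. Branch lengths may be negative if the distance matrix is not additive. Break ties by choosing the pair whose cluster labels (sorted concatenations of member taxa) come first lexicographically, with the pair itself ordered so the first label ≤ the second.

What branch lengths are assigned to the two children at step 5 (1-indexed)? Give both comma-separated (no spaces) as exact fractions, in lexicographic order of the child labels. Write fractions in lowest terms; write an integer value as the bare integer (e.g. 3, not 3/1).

3/2,2

1. join E+Q (d=3, Q=-134) ⇒ EQ; edges |E|=6/5, |Q|=9/5
  updated: d(EQ,G)=17, d(EQ,I)=16, d(EQ,L)=14, d(EQ,V)=12, d(EQ,W)=5
2. join EQ+W (d=5, Q=-109) ⇒ EQW; edges |EQ|=19/8, |W|=21/8
  updated: d(EQW,G)=16, d(EQW,I)=19/2, d(EQW,L)=11, d(EQW,V)=13
3. join EQW+I (d=19/2, Q=-133/2) ⇒ EIQW; edges |EQW|=65/12, |I|=49/12
  updated: d(EIQW,G)=37/4, d(EIQW,L)=37/4, d(EIQW,V)=21/4
4. join EIQW+V (d=21/4, Q=-49/2) ⇒ EIQVW; edges |EIQW|=23/4, |V|=-1/2
  updated: d(EIQVW,G)=7/2, d(EIQVW,L)=7/2
5. join EIQVW+G (d=7/2, Q=-11) ⇒ EGIQVW; edges |EIQVW|=3/2, |G|=2
  updated: d(EGIQVW,L)=2
6. join EGIQVW+L (d=2) ⇒ EGILQVW; edges |EGIQVW|=1, |L|=1
final tree: ((((((E:6/5,Q:9/5):19/8,W:21/8):65/12,I:49/12):23/4,V:-1/2):3/2,G:2):1,L:1)
total length: 113/4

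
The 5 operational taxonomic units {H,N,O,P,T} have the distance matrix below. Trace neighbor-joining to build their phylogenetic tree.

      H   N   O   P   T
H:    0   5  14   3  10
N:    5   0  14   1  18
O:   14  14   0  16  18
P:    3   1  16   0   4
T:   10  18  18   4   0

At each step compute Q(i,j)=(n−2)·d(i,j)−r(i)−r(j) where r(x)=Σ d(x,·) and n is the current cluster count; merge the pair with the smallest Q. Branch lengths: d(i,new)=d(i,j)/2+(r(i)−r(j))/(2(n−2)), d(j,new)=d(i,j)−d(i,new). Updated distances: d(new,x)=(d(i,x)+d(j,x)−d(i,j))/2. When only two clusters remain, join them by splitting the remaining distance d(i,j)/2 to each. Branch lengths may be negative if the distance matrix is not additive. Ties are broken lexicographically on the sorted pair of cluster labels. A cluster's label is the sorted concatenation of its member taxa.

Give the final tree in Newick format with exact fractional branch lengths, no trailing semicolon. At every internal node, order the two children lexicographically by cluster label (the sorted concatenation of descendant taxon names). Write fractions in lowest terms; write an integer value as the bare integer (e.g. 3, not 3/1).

(((H:11/8,(P:-7/3,T:19/3):25/8):9/8,N:23/8):89/16,O:89/16)

iteration 1: select P,T (d=4, Q=-62); attach at lengths (-7/3, 19/3); label the merged cluster PT
  updated: d(H,PT)=9/2, d(N,PT)=15/2, d(O,PT)=15
iteration 2: select H,PT (d=9/2, Q=-83/2); attach at lengths (11/8, 25/8); label the merged cluster HPT
  updated: d(HPT,N)=4, d(HPT,O)=49/4
iteration 3: select HPT,N (d=4, Q=-121/4); attach at lengths (9/8, 23/8); label the merged cluster HNPT
  updated: d(HNPT,O)=89/8
iteration 4: select HNPT,O (d=89/8); attach at lengths (89/16, 89/16); label the merged cluster HNOPT
final tree: (((H:11/8,(P:-7/3,T:19/3):25/8):9/8,N:23/8):89/16,O:89/16)
total length: 189/8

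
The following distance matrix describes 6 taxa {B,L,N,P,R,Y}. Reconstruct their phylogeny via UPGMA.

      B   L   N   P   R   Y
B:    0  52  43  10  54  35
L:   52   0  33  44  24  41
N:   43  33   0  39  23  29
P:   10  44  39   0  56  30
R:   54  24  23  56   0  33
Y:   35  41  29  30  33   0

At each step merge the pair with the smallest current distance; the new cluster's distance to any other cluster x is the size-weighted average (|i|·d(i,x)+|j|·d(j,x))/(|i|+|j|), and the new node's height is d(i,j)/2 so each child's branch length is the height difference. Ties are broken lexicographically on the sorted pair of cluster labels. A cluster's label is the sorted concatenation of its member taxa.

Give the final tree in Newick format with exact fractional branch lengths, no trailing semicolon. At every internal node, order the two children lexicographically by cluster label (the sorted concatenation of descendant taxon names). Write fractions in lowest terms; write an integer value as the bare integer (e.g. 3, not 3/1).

step 1: merge (B,P) at d=10; branch lengths B→5, P→5; new cluster BP
  updated: d(BP,L)=48, d(BP,N)=41, d(BP,R)=55, d(BP,Y)=65/2
step 2: merge (N,R) at d=23; branch lengths N→23/2, R→23/2; new cluster NR
  updated: d(BP,NR)=48, d(L,NR)=57/2, d(NR,Y)=31
step 3: merge (L,NR) at d=57/2; branch lengths L→57/4, NR→11/4; new cluster LNR
  updated: d(BP,LNR)=48, d(LNR,Y)=103/3
step 4: merge (BP,Y) at d=65/2; branch lengths BP→45/4, Y→65/4; new cluster BPY
  updated: d(BPY,LNR)=391/9
step 5: merge (BPY,LNR) at d=391/9; branch lengths BPY→197/36, LNR→269/36; new cluster BLNPRY
final tree: (((B:5,P:5):45/4,Y:65/4):197/36,(L:57/4,(N:23/2,R:23/2):11/4):269/36)
total length: 814/9

(((B:5,P:5):45/4,Y:65/4):197/36,(L:57/4,(N:23/2,R:23/2):11/4):269/36)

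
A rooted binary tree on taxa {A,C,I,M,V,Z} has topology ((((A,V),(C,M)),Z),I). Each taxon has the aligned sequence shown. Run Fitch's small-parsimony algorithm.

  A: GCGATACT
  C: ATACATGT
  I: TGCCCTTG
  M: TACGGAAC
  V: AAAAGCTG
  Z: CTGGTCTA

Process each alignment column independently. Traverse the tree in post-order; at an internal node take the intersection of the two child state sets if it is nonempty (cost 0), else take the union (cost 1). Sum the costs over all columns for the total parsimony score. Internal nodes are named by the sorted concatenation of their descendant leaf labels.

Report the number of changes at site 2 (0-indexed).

4

site 0, node AV: A={G} ∪ V={A} → {A,G} (+1)
site 0, node CM: C={A} ∪ M={T} → {A,T} (+1)
site 0, node ACMV: AV={A,G} ∩ CM={A,T} → {A} (+0)
site 0, node ACMVZ: ACMV={A} ∪ Z={C} → {A,C} (+1)
site 0, node ACIMVZ: ACMVZ={A,C} ∪ I={T} → {A,C,T} (+1)
site 1, node AV: A={C} ∪ V={A} → {A,C} (+1)
site 1, node CM: C={T} ∪ M={A} → {A,T} (+1)
site 1, node ACMV: AV={A,C} ∩ CM={A,T} → {A} (+0)
site 1, node ACMVZ: ACMV={A} ∪ Z={T} → {A,T} (+1)
site 1, node ACIMVZ: ACMVZ={A,T} ∪ I={G} → {A,G,T} (+1)
site 2, node AV: A={G} ∪ V={A} → {A,G} (+1)
site 2, node CM: C={A} ∪ M={C} → {A,C} (+1)
site 2, node ACMV: AV={A,G} ∩ CM={A,C} → {A} (+0)
site 2, node ACMVZ: ACMV={A} ∪ Z={G} → {A,G} (+1)
site 2, node ACIMVZ: ACMVZ={A,G} ∪ I={C} → {A,C,G} (+1)
site 3, node AV: A={A} ∩ V={A} → {A} (+0)
site 3, node CM: C={C} ∪ M={G} → {C,G} (+1)
site 3, node ACMV: AV={A} ∪ CM={C,G} → {A,C,G} (+1)
site 3, node ACMVZ: ACMV={A,C,G} ∩ Z={G} → {G} (+0)
site 3, node ACIMVZ: ACMVZ={G} ∪ I={C} → {C,G} (+1)
site 4, node AV: A={T} ∪ V={G} → {G,T} (+1)
site 4, node CM: C={A} ∪ M={G} → {A,G} (+1)
site 4, node ACMV: AV={G,T} ∩ CM={A,G} → {G} (+0)
site 4, node ACMVZ: ACMV={G} ∪ Z={T} → {G,T} (+1)
site 4, node ACIMVZ: ACMVZ={G,T} ∪ I={C} → {C,G,T} (+1)
site 5, node AV: A={A} ∪ V={C} → {A,C} (+1)
site 5, node CM: C={T} ∪ M={A} → {A,T} (+1)
site 5, node ACMV: AV={A,C} ∩ CM={A,T} → {A} (+0)
site 5, node ACMVZ: ACMV={A} ∪ Z={C} → {A,C} (+1)
site 5, node ACIMVZ: ACMVZ={A,C} ∪ I={T} → {A,C,T} (+1)
site 6, node AV: A={C} ∪ V={T} → {C,T} (+1)
site 6, node CM: C={G} ∪ M={A} → {A,G} (+1)
site 6, node ACMV: AV={C,T} ∪ CM={A,G} → {A,C,G,T} (+1)
site 6, node ACMVZ: ACMV={A,C,G,T} ∩ Z={T} → {T} (+0)
site 6, node ACIMVZ: ACMVZ={T} ∩ I={T} → {T} (+0)
site 7, node AV: A={T} ∪ V={G} → {G,T} (+1)
site 7, node CM: C={T} ∪ M={C} → {C,T} (+1)
site 7, node ACMV: AV={G,T} ∩ CM={C,T} → {T} (+0)
site 7, node ACMVZ: ACMV={T} ∪ Z={A} → {A,T} (+1)
site 7, node ACIMVZ: ACMVZ={A,T} ∪ I={G} → {A,G,T} (+1)
per-site changes: [4, 4, 4, 3, 4, 4, 3, 4]; total = 30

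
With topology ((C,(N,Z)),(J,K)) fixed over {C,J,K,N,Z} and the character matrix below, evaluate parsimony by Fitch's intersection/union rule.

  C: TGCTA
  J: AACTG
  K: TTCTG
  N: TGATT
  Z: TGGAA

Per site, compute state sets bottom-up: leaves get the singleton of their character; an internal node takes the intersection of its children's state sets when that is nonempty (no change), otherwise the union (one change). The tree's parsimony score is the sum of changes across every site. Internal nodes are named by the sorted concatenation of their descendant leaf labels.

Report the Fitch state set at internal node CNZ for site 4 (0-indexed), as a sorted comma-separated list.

A

[col 0] NZ: children N:{T}, Z:{T} ∩→ {T}; cost 0
[col 0] CNZ: children C:{T}, NZ:{T} ∩→ {T}; cost 0
[col 0] JK: children J:{A}, K:{T} ∪→ {A,T}; cost 1
[col 0] CJKNZ: children CNZ:{T}, JK:{A,T} ∩→ {T}; cost 0
[col 1] NZ: children N:{G}, Z:{G} ∩→ {G}; cost 0
[col 1] CNZ: children C:{G}, NZ:{G} ∩→ {G}; cost 0
[col 1] JK: children J:{A}, K:{T} ∪→ {A,T}; cost 1
[col 1] CJKNZ: children CNZ:{G}, JK:{A,T} ∪→ {A,G,T}; cost 1
[col 2] NZ: children N:{A}, Z:{G} ∪→ {A,G}; cost 1
[col 2] CNZ: children C:{C}, NZ:{A,G} ∪→ {A,C,G}; cost 1
[col 2] JK: children J:{C}, K:{C} ∩→ {C}; cost 0
[col 2] CJKNZ: children CNZ:{A,C,G}, JK:{C} ∩→ {C}; cost 0
[col 3] NZ: children N:{T}, Z:{A} ∪→ {A,T}; cost 1
[col 3] CNZ: children C:{T}, NZ:{A,T} ∩→ {T}; cost 0
[col 3] JK: children J:{T}, K:{T} ∩→ {T}; cost 0
[col 3] CJKNZ: children CNZ:{T}, JK:{T} ∩→ {T}; cost 0
[col 4] NZ: children N:{T}, Z:{A} ∪→ {A,T}; cost 1
[col 4] CNZ: children C:{A}, NZ:{A,T} ∩→ {A}; cost 0
[col 4] JK: children J:{G}, K:{G} ∩→ {G}; cost 0
[col 4] CJKNZ: children CNZ:{A}, JK:{G} ∪→ {A,G}; cost 1
per-site changes: [1, 2, 2, 1, 2]; total = 8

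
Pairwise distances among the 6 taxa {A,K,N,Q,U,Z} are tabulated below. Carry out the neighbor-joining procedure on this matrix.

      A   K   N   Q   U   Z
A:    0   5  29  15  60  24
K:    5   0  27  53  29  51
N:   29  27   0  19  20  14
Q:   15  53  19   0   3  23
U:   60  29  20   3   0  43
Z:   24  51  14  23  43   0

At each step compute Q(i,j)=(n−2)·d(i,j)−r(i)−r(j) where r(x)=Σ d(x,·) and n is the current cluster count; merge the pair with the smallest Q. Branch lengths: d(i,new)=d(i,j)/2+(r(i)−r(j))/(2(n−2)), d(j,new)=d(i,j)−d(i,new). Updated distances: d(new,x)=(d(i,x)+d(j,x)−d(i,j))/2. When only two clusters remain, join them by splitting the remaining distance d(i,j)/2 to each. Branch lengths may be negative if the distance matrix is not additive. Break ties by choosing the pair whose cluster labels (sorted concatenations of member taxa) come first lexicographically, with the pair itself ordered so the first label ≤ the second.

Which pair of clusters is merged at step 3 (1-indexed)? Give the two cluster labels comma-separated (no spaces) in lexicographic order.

step 1: merge (A,K) at d=5, Q=-278; branch lengths A→-3/2, K→13/2; new cluster AK
  updated: d(AK,N)=51/2, d(AK,Q)=63/2, d(AK,U)=42, d(AK,Z)=35
step 2: merge (Q,U) at d=3, Q=-351/2; branch lengths Q→-15/4, U→27/4; new cluster QU
  updated: d(AK,QU)=141/4, d(N,QU)=18, d(QU,Z)=63/2
step 3: merge (AK,QU) at d=141/4, Q=-110; branch lengths AK→163/8, QU→119/8; new cluster AKQU
  updated: d(AKQU,N)=33/8, d(AKQU,Z)=125/8
step 4: merge (AKQU,N) at d=33/8, Q=-135/4; branch lengths AKQU→23/8, N→5/4; new cluster AKNQU
  updated: d(AKNQU,Z)=51/4
step 5: merge (AKNQU,Z) at d=51/4; branch lengths AKNQU→51/8, Z→51/8; new cluster AKNQUZ
final tree: ((((A:-3/2,K:13/2):163/8,(Q:-15/4,U:27/4):119/8):23/8,N:5/4):51/8,Z:51/8)
total length: 481/8

AK,QU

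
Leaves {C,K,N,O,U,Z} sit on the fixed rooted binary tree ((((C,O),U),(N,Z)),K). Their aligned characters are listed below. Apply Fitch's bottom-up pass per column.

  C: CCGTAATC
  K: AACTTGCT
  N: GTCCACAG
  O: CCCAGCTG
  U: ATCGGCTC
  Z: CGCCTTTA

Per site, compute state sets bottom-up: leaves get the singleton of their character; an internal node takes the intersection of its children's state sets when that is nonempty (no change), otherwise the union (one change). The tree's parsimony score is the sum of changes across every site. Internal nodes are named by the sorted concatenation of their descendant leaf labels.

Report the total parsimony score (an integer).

site 0, node CO: C={C} ∩ O={C} → {C} (+0)
site 0, node COU: CO={C} ∪ U={A} → {A,C} (+1)
site 0, node NZ: N={G} ∪ Z={C} → {C,G} (+1)
site 0, node CNOUZ: COU={A,C} ∩ NZ={C,G} → {C} (+0)
site 0, node CKNOUZ: CNOUZ={C} ∪ K={A} → {A,C} (+1)
site 1, node CO: C={C} ∩ O={C} → {C} (+0)
site 1, node COU: CO={C} ∪ U={T} → {C,T} (+1)
site 1, node NZ: N={T} ∪ Z={G} → {G,T} (+1)
site 1, node CNOUZ: COU={C,T} ∩ NZ={G,T} → {T} (+0)
site 1, node CKNOUZ: CNOUZ={T} ∪ K={A} → {A,T} (+1)
site 2, node CO: C={G} ∪ O={C} → {C,G} (+1)
site 2, node COU: CO={C,G} ∩ U={C} → {C} (+0)
site 2, node NZ: N={C} ∩ Z={C} → {C} (+0)
site 2, node CNOUZ: COU={C} ∩ NZ={C} → {C} (+0)
site 2, node CKNOUZ: CNOUZ={C} ∩ K={C} → {C} (+0)
site 3, node CO: C={T} ∪ O={A} → {A,T} (+1)
site 3, node COU: CO={A,T} ∪ U={G} → {A,G,T} (+1)
site 3, node NZ: N={C} ∩ Z={C} → {C} (+0)
site 3, node CNOUZ: COU={A,G,T} ∪ NZ={C} → {A,C,G,T} (+1)
site 3, node CKNOUZ: CNOUZ={A,C,G,T} ∩ K={T} → {T} (+0)
site 4, node CO: C={A} ∪ O={G} → {A,G} (+1)
site 4, node COU: CO={A,G} ∩ U={G} → {G} (+0)
site 4, node NZ: N={A} ∪ Z={T} → {A,T} (+1)
site 4, node CNOUZ: COU={G} ∪ NZ={A,T} → {A,G,T} (+1)
site 4, node CKNOUZ: CNOUZ={A,G,T} ∩ K={T} → {T} (+0)
site 5, node CO: C={A} ∪ O={C} → {A,C} (+1)
site 5, node COU: CO={A,C} ∩ U={C} → {C} (+0)
site 5, node NZ: N={C} ∪ Z={T} → {C,T} (+1)
site 5, node CNOUZ: COU={C} ∩ NZ={C,T} → {C} (+0)
site 5, node CKNOUZ: CNOUZ={C} ∪ K={G} → {C,G} (+1)
site 6, node CO: C={T} ∩ O={T} → {T} (+0)
site 6, node COU: CO={T} ∩ U={T} → {T} (+0)
site 6, node NZ: N={A} ∪ Z={T} → {A,T} (+1)
site 6, node CNOUZ: COU={T} ∩ NZ={A,T} → {T} (+0)
site 6, node CKNOUZ: CNOUZ={T} ∪ K={C} → {C,T} (+1)
site 7, node CO: C={C} ∪ O={G} → {C,G} (+1)
site 7, node COU: CO={C,G} ∩ U={C} → {C} (+0)
site 7, node NZ: N={G} ∪ Z={A} → {A,G} (+1)
site 7, node CNOUZ: COU={C} ∪ NZ={A,G} → {A,C,G} (+1)
site 7, node CKNOUZ: CNOUZ={A,C,G} ∪ K={T} → {A,C,G,T} (+1)
per-site changes: [3, 3, 1, 3, 3, 3, 2, 4]; total = 22

22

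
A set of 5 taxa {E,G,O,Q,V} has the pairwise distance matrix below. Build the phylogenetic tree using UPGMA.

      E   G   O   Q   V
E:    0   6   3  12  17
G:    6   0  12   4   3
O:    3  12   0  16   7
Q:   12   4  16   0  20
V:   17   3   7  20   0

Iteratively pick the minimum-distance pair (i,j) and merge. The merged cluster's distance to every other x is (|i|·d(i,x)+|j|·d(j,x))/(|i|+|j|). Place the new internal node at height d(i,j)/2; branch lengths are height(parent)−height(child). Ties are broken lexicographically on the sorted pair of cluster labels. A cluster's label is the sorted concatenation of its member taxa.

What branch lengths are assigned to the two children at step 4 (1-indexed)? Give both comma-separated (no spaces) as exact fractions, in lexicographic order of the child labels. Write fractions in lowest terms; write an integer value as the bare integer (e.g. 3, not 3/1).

step 1: merge (E,O) at d=3; branch lengths E→3/2, O→3/2; new cluster EO
  updated: d(EO,G)=9, d(EO,Q)=14, d(EO,V)=12
step 2: merge (G,V) at d=3; branch lengths G→3/2, V→3/2; new cluster GV
  updated: d(EO,GV)=21/2, d(GV,Q)=12
step 3: merge (EO,GV) at d=21/2; branch lengths EO→15/4, GV→15/4; new cluster EGOV
  updated: d(EGOV,Q)=13
step 4: merge (EGOV,Q) at d=13; branch lengths EGOV→5/4, Q→13/2; new cluster EGOQV
final tree: (((E:3/2,O:3/2):15/4,(G:3/2,V:3/2):15/4):5/4,Q:13/2)
total length: 85/4

5/4,13/2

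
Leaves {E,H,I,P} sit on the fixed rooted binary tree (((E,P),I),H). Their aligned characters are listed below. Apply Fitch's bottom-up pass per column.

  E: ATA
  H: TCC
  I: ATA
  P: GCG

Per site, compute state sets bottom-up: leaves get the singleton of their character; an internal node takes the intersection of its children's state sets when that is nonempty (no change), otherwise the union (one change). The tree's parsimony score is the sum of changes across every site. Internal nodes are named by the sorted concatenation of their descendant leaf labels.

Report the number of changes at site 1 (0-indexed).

2

[col 0] EP: children E:{A}, P:{G} ∪→ {A,G}; cost 1
[col 0] EIP: children EP:{A,G}, I:{A} ∩→ {A}; cost 0
[col 0] EHIP: children EIP:{A}, H:{T} ∪→ {A,T}; cost 1
[col 1] EP: children E:{T}, P:{C} ∪→ {C,T}; cost 1
[col 1] EIP: children EP:{C,T}, I:{T} ∩→ {T}; cost 0
[col 1] EHIP: children EIP:{T}, H:{C} ∪→ {C,T}; cost 1
[col 2] EP: children E:{A}, P:{G} ∪→ {A,G}; cost 1
[col 2] EIP: children EP:{A,G}, I:{A} ∩→ {A}; cost 0
[col 2] EHIP: children EIP:{A}, H:{C} ∪→ {A,C}; cost 1
per-site changes: [2, 2, 2]; total = 6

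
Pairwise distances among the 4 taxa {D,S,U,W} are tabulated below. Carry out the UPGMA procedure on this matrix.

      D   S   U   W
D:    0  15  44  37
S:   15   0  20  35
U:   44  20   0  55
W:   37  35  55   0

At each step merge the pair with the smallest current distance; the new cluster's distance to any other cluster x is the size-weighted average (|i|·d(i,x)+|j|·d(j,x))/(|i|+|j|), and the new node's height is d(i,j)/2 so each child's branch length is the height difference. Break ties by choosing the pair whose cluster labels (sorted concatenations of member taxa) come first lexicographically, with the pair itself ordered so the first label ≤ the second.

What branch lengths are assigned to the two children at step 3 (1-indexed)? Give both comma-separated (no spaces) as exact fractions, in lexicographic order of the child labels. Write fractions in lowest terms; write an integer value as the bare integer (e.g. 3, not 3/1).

31/6,127/6

iteration 1: select D,S (d=15); attach at lengths (15/2, 15/2); label the merged cluster DS
  updated: d(DS,U)=32, d(DS,W)=36
iteration 2: select DS,U (d=32); attach at lengths (17/2, 16); label the merged cluster DSU
  updated: d(DSU,W)=127/3
iteration 3: select DSU,W (d=127/3); attach at lengths (31/6, 127/6); label the merged cluster DSUW
final tree: (((D:15/2,S:15/2):17/2,U:16):31/6,W:127/6)
total length: 395/6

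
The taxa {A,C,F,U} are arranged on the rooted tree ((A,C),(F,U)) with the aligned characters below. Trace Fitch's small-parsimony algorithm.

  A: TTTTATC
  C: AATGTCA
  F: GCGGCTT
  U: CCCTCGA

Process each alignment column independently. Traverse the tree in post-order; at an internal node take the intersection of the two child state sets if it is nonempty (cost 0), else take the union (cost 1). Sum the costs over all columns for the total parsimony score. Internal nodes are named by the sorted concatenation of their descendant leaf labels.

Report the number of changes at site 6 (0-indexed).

2

[col 0] AC: children A:{T}, C:{A} ∪→ {A,T}; cost 1
[col 0] FU: children F:{G}, U:{C} ∪→ {C,G}; cost 1
[col 0] ACFU: children AC:{A,T}, FU:{C,G} ∪→ {A,C,G,T}; cost 1
[col 1] AC: children A:{T}, C:{A} ∪→ {A,T}; cost 1
[col 1] FU: children F:{C}, U:{C} ∩→ {C}; cost 0
[col 1] ACFU: children AC:{A,T}, FU:{C} ∪→ {A,C,T}; cost 1
[col 2] AC: children A:{T}, C:{T} ∩→ {T}; cost 0
[col 2] FU: children F:{G}, U:{C} ∪→ {C,G}; cost 1
[col 2] ACFU: children AC:{T}, FU:{C,G} ∪→ {C,G,T}; cost 1
[col 3] AC: children A:{T}, C:{G} ∪→ {G,T}; cost 1
[col 3] FU: children F:{G}, U:{T} ∪→ {G,T}; cost 1
[col 3] ACFU: children AC:{G,T}, FU:{G,T} ∩→ {G,T}; cost 0
[col 4] AC: children A:{A}, C:{T} ∪→ {A,T}; cost 1
[col 4] FU: children F:{C}, U:{C} ∩→ {C}; cost 0
[col 4] ACFU: children AC:{A,T}, FU:{C} ∪→ {A,C,T}; cost 1
[col 5] AC: children A:{T}, C:{C} ∪→ {C,T}; cost 1
[col 5] FU: children F:{T}, U:{G} ∪→ {G,T}; cost 1
[col 5] ACFU: children AC:{C,T}, FU:{G,T} ∩→ {T}; cost 0
[col 6] AC: children A:{C}, C:{A} ∪→ {A,C}; cost 1
[col 6] FU: children F:{T}, U:{A} ∪→ {A,T}; cost 1
[col 6] ACFU: children AC:{A,C}, FU:{A,T} ∩→ {A}; cost 0
per-site changes: [3, 2, 2, 2, 2, 2, 2]; total = 15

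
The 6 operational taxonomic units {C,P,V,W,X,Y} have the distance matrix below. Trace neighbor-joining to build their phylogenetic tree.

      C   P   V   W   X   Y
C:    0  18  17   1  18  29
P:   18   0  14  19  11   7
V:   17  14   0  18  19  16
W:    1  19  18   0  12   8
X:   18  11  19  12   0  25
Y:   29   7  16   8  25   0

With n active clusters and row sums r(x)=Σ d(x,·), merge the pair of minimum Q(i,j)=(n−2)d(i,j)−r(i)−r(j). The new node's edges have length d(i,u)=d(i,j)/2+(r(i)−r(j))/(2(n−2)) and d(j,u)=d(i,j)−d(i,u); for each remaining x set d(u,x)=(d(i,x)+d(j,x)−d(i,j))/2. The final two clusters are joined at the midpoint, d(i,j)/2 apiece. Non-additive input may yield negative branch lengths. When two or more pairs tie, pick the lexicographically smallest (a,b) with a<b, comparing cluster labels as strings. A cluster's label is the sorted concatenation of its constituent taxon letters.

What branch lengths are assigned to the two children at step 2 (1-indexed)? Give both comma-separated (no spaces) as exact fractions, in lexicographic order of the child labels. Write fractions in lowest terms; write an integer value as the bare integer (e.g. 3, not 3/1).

5/6,37/6

1. join C+W (d=1, Q=-137) ⇒ CW; edges |C|=29/8, |W|=-21/8
  updated: d(CW,P)=18, d(CW,V)=17, d(CW,X)=29/2, d(CW,Y)=18
2. join P+Y (d=7, Q=-95) ⇒ PY; edges |P|=5/6, |Y|=37/6
  updated: d(CW,PY)=29/2, d(PY,V)=23/2, d(PY,X)=29/2
3. join CW+X (d=29/2, Q=-65) ⇒ CWX; edges |CW|=27/4, |X|=31/4
  updated: d(CWX,PY)=29/4, d(CWX,V)=43/4
4. join CWX+PY (d=29/4, Q=-59/2) ⇒ CPWXY; edges |CWX|=13/4, |PY|=4
  updated: d(CPWXY,V)=15/2
5. join CPWXY+V (d=15/2) ⇒ CPVWXY; edges |CPWXY|=15/4, |V|=15/4
final tree: ((((C:29/8,W:-21/8):27/4,X:31/4):13/4,(P:5/6,Y:37/6):4):15/4,V:15/4)
total length: 149/4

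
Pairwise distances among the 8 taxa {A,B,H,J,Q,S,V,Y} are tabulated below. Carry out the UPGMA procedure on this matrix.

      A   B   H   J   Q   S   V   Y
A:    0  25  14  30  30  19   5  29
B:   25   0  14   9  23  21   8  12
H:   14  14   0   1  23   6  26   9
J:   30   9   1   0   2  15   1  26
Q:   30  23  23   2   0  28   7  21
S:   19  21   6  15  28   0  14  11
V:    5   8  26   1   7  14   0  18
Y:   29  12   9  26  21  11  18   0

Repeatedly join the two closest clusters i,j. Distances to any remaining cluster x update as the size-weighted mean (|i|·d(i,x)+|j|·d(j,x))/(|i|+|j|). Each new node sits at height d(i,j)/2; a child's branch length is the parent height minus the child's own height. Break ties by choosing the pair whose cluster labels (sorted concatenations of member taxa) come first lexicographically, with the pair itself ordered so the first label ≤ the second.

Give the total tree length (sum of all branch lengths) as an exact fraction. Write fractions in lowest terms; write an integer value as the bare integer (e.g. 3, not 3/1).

1. join H+J (d=1) ⇒ HJ; edges |H|=1/2, |J|=1/2
  updated: d(A,HJ)=22, d(B,HJ)=23/2, d(HJ,Q)=25/2, d(HJ,S)=21/2, d(HJ,V)=27/2, d(HJ,Y)=35/2
2. join A+V (d=5) ⇒ AV; edges |A|=5/2, |V|=5/2
  updated: d(AV,B)=33/2, d(AV,HJ)=71/4, d(AV,Q)=37/2, d(AV,S)=33/2, d(AV,Y)=47/2
3. join HJ+S (d=21/2) ⇒ HJS; edges |HJ|=19/4, |S|=21/4
  updated: d(AV,HJS)=52/3, d(B,HJS)=44/3, d(HJS,Q)=53/3, d(HJS,Y)=46/3
4. join B+Y (d=12) ⇒ BY; edges |B|=6, |Y|=6
  updated: d(AV,BY)=20, d(BY,HJS)=15, d(BY,Q)=22
5. join BY+HJS (d=15) ⇒ BHJSY; edges |BY|=3/2, |HJS|=9/4
  updated: d(AV,BHJSY)=92/5, d(BHJSY,Q)=97/5
6. join AV+BHJSY (d=92/5) ⇒ ABHJSVY; edges |AV|=67/10, |BHJSY|=17/10
  updated: d(ABHJSVY,Q)=134/7
7. join ABHJSVY+Q (d=134/7) ⇒ ABHJQSVY; edges |ABHJSVY|=13/35, |Q|=67/7
final tree: (((A:5/2,V:5/2):67/10,((B:6,Y:6):3/2,((H:1/2,J:1/2):19/4,S:21/4):9/4):17/10):13/35,Q:67/7)
total length: 7013/140

7013/140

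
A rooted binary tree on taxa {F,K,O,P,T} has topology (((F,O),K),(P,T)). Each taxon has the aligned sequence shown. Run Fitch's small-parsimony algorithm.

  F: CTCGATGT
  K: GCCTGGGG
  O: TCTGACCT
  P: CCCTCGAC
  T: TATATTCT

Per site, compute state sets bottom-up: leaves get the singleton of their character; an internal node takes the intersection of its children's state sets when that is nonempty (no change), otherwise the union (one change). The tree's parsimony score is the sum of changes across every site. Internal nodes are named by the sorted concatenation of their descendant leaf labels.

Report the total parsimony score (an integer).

[col 0] FO: children F:{C}, O:{T} ∪→ {C,T}; cost 1
[col 0] FKO: children FO:{C,T}, K:{G} ∪→ {C,G,T}; cost 1
[col 0] PT: children P:{C}, T:{T} ∪→ {C,T}; cost 1
[col 0] FKOPT: children FKO:{C,G,T}, PT:{C,T} ∩→ {C,T}; cost 0
[col 1] FO: children F:{T}, O:{C} ∪→ {C,T}; cost 1
[col 1] FKO: children FO:{C,T}, K:{C} ∩→ {C}; cost 0
[col 1] PT: children P:{C}, T:{A} ∪→ {A,C}; cost 1
[col 1] FKOPT: children FKO:{C}, PT:{A,C} ∩→ {C}; cost 0
[col 2] FO: children F:{C}, O:{T} ∪→ {C,T}; cost 1
[col 2] FKO: children FO:{C,T}, K:{C} ∩→ {C}; cost 0
[col 2] PT: children P:{C}, T:{T} ∪→ {C,T}; cost 1
[col 2] FKOPT: children FKO:{C}, PT:{C,T} ∩→ {C}; cost 0
[col 3] FO: children F:{G}, O:{G} ∩→ {G}; cost 0
[col 3] FKO: children FO:{G}, K:{T} ∪→ {G,T}; cost 1
[col 3] PT: children P:{T}, T:{A} ∪→ {A,T}; cost 1
[col 3] FKOPT: children FKO:{G,T}, PT:{A,T} ∩→ {T}; cost 0
[col 4] FO: children F:{A}, O:{A} ∩→ {A}; cost 0
[col 4] FKO: children FO:{A}, K:{G} ∪→ {A,G}; cost 1
[col 4] PT: children P:{C}, T:{T} ∪→ {C,T}; cost 1
[col 4] FKOPT: children FKO:{A,G}, PT:{C,T} ∪→ {A,C,G,T}; cost 1
[col 5] FO: children F:{T}, O:{C} ∪→ {C,T}; cost 1
[col 5] FKO: children FO:{C,T}, K:{G} ∪→ {C,G,T}; cost 1
[col 5] PT: children P:{G}, T:{T} ∪→ {G,T}; cost 1
[col 5] FKOPT: children FKO:{C,G,T}, PT:{G,T} ∩→ {G,T}; cost 0
[col 6] FO: children F:{G}, O:{C} ∪→ {C,G}; cost 1
[col 6] FKO: children FO:{C,G}, K:{G} ∩→ {G}; cost 0
[col 6] PT: children P:{A}, T:{C} ∪→ {A,C}; cost 1
[col 6] FKOPT: children FKO:{G}, PT:{A,C} ∪→ {A,C,G}; cost 1
[col 7] FO: children F:{T}, O:{T} ∩→ {T}; cost 0
[col 7] FKO: children FO:{T}, K:{G} ∪→ {G,T}; cost 1
[col 7] PT: children P:{C}, T:{T} ∪→ {C,T}; cost 1
[col 7] FKOPT: children FKO:{G,T}, PT:{C,T} ∩→ {T}; cost 0
per-site changes: [3, 2, 2, 2, 3, 3, 3, 2]; total = 20

20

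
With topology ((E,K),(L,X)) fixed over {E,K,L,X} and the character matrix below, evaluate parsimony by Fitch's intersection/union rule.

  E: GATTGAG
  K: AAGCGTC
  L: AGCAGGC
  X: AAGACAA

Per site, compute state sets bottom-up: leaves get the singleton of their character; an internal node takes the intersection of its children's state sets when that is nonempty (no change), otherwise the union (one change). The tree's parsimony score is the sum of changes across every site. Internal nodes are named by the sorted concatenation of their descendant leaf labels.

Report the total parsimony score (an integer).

EK@0: {G} ∪ {A} = {A,G} (union, +1)
LX@0: {A} ∩ {A} = {A} (intersection, +0)
EKLX@0: {A,G} ∩ {A} = {A} (intersection, +0)
EK@1: {A} ∩ {A} = {A} (intersection, +0)
LX@1: {G} ∪ {A} = {A,G} (union, +1)
EKLX@1: {A} ∩ {A,G} = {A} (intersection, +0)
EK@2: {T} ∪ {G} = {G,T} (union, +1)
LX@2: {C} ∪ {G} = {C,G} (union, +1)
EKLX@2: {G,T} ∩ {C,G} = {G} (intersection, +0)
EK@3: {T} ∪ {C} = {C,T} (union, +1)
LX@3: {A} ∩ {A} = {A} (intersection, +0)
EKLX@3: {C,T} ∪ {A} = {A,C,T} (union, +1)
EK@4: {G} ∩ {G} = {G} (intersection, +0)
LX@4: {G} ∪ {C} = {C,G} (union, +1)
EKLX@4: {G} ∩ {C,G} = {G} (intersection, +0)
EK@5: {A} ∪ {T} = {A,T} (union, +1)
LX@5: {G} ∪ {A} = {A,G} (union, +1)
EKLX@5: {A,T} ∩ {A,G} = {A} (intersection, +0)
EK@6: {G} ∪ {C} = {C,G} (union, +1)
LX@6: {C} ∪ {A} = {A,C} (union, +1)
EKLX@6: {C,G} ∩ {A,C} = {C} (intersection, +0)
per-site changes: [1, 1, 2, 2, 1, 2, 2]; total = 11

11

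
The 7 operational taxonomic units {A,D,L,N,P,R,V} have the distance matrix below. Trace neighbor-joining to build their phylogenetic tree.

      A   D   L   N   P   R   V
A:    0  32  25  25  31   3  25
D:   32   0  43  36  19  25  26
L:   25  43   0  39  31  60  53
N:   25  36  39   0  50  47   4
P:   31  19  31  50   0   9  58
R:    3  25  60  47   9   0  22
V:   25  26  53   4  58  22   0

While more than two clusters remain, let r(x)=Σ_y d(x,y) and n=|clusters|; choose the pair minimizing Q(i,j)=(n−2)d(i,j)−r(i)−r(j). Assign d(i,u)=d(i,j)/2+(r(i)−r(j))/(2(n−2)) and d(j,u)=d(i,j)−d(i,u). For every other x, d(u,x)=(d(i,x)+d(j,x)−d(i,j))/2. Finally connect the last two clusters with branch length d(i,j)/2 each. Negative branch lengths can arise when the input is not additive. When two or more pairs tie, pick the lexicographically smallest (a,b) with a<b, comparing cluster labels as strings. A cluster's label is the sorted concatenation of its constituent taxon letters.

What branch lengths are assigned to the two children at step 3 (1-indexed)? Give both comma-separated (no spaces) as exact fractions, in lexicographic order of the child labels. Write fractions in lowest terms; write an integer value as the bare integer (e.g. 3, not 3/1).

87/8,53/8

step 1: merge (N,V) at d=4, Q=-369; branch lengths N→33/10, V→7/10; new cluster NV
  updated: d(A,NV)=23, d(D,NV)=29, d(L,NV)=44, d(NV,P)=52, d(NV,R)=65/2
step 2: merge (P,R) at d=9, Q=-471/2; branch lengths P→97/16, R→47/16; new cluster PR
  updated: d(A,PR)=25/2, d(D,PR)=35/2, d(L,PR)=41, d(NV,PR)=151/4
step 3: merge (D,PR) at d=35/2, Q=-711/4; branch lengths D→87/8, PR→53/8; new cluster DPR
  updated: d(A,DPR)=27/2, d(DPR,L)=133/4, d(DPR,NV)=197/8
step 4: merge (A,L) at d=25, Q=-455/4; branch lengths A→37/16, L→363/16; new cluster AL
  updated: d(AL,DPR)=87/8, d(AL,NV)=21
step 5: merge (AL,DPR) at d=87/8, Q=-113/2; branch lengths AL→29/8, DPR→29/4; new cluster ADLPR
  updated: d(ADLPR,NV)=139/8
step 6: merge (ADLPR,NV) at d=139/8; branch lengths ADLPR→139/16, NV→139/16; new cluster ADLNPRV
final tree: (((A:37/16,L:363/16):29/8,(D:87/8,(P:97/16,R:47/16):53/8):29/4):139/16,(N:33/10,V:7/10):139/16)
total length: 335/4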